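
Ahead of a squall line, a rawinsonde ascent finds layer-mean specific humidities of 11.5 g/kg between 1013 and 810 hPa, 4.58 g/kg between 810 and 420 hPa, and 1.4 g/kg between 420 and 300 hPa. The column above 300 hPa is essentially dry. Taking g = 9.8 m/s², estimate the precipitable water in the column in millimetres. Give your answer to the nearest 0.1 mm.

PW ≈ 43.8 mm

Precipitable water is the column-integrated vapour mass per unit area: PW = (1/g) Σ q̄ Δp, with q in kg/kg and Δp in Pa (1 kg/m² of water = 1 mm).
Layer 1013–810 hPa: Δp = 203 hPa = 20300 Pa, q̄ = 0.0115 kg/kg → 0.0115 × 20300 / 9.8 = 23.82 mm
Layer 810–420 hPa: Δp = 390 hPa = 39000 Pa, q̄ = 0.00458 kg/kg → 0.00458 × 39000 / 9.8 = 18.23 mm
Layer 420–300 hPa: Δp = 120 hPa = 12000 Pa, q̄ = 0.0014 kg/kg → 0.0014 × 12000 / 9.8 = 1.71 mm
PW = 23.82 + 18.23 + 1.71 = 43.76 ≈ 43.8 mm.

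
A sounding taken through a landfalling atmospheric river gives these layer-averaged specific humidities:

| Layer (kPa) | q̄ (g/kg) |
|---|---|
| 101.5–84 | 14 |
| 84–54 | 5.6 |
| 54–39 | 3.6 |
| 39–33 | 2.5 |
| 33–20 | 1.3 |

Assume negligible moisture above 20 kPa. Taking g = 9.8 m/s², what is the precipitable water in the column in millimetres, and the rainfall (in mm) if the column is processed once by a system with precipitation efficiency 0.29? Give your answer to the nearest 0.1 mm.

PW ≈ 50.9 mm; rainfall ≈ 14.8 mm

Precipitable water is the column-integrated vapour mass per unit area: PW = (1/g) Σ q̄ Δp, with q in kg/kg and Δp in Pa (1 kg/m² of water = 1 mm).
Layer 101.5–84 kPa: Δp = 175 hPa = 17500 Pa, q̄ = 0.014 kg/kg → 0.014 × 17500 / 9.8 = 25.00 mm
Layer 84–54 kPa: Δp = 300 hPa = 30000 Pa, q̄ = 0.0056 kg/kg → 0.0056 × 30000 / 9.8 = 17.14 mm
Layer 54–39 kPa: Δp = 150 hPa = 15000 Pa, q̄ = 0.0036 kg/kg → 0.0036 × 15000 / 9.8 = 5.51 mm
Layer 39–33 kPa: Δp = 60 hPa = 6000 Pa, q̄ = 0.0025 kg/kg → 0.0025 × 6000 / 9.8 = 1.53 mm
Layer 33–20 kPa: Δp = 130 hPa = 13000 Pa, q̄ = 0.0013 kg/kg → 0.0013 × 13000 / 9.8 = 1.72 mm
PW = 25.00 + 17.14 + 5.51 + 1.53 + 1.72 = 50.90 ≈ 50.9 mm.
Rainfall = ε × PW = 0.29 × 50.9 = 14.8 mm.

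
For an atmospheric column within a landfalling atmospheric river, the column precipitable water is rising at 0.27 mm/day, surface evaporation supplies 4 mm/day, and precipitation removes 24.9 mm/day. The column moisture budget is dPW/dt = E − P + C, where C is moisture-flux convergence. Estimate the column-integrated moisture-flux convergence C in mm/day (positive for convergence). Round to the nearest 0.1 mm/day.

C ≈ 21.2 mm/day

dPW/dt = +0.27 mm/day.
C = dPW/dt − E + P = (+0.27) − 4 + 24.9 = 21.2 mm/day.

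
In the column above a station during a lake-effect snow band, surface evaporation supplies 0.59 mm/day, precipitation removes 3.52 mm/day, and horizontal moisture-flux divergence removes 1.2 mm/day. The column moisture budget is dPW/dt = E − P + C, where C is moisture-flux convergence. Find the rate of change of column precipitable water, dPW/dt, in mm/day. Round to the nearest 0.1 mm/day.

dPW/dt ≈ -4.1 mm/day

dPW/dt = E − P + C = 0.59 − 3.52 + (-1.2) = -4.1 mm/day.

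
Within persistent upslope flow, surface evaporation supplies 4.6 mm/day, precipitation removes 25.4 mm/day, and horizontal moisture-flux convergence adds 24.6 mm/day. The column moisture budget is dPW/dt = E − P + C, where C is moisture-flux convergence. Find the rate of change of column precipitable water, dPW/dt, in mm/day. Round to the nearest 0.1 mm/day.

dPW/dt = E − P + C = 4.6 − 25.4 + (24.6) = 3.8 mm/day.

dPW/dt ≈ 3.8 mm/day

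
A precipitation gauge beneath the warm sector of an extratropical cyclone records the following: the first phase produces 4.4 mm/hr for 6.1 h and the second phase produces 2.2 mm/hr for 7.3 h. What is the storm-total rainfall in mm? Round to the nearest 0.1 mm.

Total = Σ Rᵢ Δtᵢ = 4.4 × 6.1 + 2.2 × 7.3
      = 26.84 + 16.06 = 42.9 mm.

total ≈ 42.9 mm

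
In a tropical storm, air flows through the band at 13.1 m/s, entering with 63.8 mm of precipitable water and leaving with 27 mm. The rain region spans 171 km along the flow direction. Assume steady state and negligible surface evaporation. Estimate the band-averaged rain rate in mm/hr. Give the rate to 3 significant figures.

R ≈ 10.1 mm/hr

Column moisture flux per unit crosswind length is F = V × PW.
Inflow: F_in = 13.1 × 63.8 = 835.78 mm·m/s
Outflow: F_out = 13.1 × 27 = 353.7 mm·m/s
Steady-state rate R = (F_in − F_out)/L = (835.78 − 353.7) / 171000 m = 2.819e-03 mm/s.
R = 2.819e-03 × 3600 = 10.1 mm/hr.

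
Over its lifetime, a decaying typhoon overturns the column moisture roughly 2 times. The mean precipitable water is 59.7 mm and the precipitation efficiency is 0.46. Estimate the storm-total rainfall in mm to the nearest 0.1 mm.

rainfall ≈ 54.9 mm

Each cycle deposits ε × PW = 0.46 × 59.7 = 27.462 mm.
Over 2 cycles: 2 × 27.462 = 54.9 mm.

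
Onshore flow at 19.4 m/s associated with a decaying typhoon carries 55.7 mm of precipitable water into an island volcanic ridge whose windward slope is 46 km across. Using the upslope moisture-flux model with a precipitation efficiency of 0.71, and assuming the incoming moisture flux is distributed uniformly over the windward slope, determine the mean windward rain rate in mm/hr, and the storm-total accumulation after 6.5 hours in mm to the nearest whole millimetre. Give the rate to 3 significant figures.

Incoming column moisture flux per unit ridge length: F = V × PW = 19.4 × 55.7 = 1080.58 mm·m/s.
Spread over the 46 km slope with efficiency ε = 0.71: R = ε·F/W = 0.71 × 1080.58 / 46000 m = 1.668e-02 mm/s.
R = 1.668e-02 × 3600 = 60.0 mm/hr.
Over 6.5 h: total = 60.0 × 6.5 = 390 mm.

R ≈ 60.0 mm/hr; total ≈ 390 mm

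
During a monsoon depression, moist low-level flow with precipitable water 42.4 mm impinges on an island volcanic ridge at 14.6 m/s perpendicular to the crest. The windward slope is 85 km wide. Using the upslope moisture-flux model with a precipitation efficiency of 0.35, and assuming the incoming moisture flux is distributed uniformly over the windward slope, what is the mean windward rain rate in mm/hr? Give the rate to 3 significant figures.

R ≈ 9.18 mm/hr

Incoming column moisture flux per unit ridge length: F = V × PW = 14.6 × 42.4 = 619.04 mm·m/s.
Spread over the 85 km slope with efficiency ε = 0.35: R = ε·F/W = 0.35 × 619.04 / 85000 m = 2.549e-03 mm/s.
R = 2.549e-03 × 3600 = 9.18 mm/hr.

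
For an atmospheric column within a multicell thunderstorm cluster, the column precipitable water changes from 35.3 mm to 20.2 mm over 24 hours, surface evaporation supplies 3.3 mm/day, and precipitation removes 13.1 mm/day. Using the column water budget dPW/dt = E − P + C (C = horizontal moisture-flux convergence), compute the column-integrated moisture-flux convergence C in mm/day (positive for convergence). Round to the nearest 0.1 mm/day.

C ≈ -5.3 mm/day

dPW/dt = (20.2 − 35.3) mm / (24/24 day) = -15.100 mm/day.
C = dPW/dt − E + P = (-15.100) − 3.3 + 13.1 = -5.3 mm/day.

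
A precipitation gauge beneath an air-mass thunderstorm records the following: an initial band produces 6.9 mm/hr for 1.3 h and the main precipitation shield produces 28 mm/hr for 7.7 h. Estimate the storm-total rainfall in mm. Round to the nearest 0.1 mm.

Total = Σ Rᵢ Δtᵢ = 6.9 × 1.3 + 28 × 7.7
      = 8.97 + 215.6 = 224.6 mm.

total ≈ 224.6 mm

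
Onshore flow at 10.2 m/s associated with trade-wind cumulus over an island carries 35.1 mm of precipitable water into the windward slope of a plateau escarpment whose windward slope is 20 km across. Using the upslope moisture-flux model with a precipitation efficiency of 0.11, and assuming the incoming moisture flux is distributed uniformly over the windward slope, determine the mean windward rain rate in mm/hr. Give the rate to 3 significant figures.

R ≈ 7.09 mm/hr

Incoming column moisture flux per unit ridge length: F = V × PW = 10.2 × 35.1 = 358.02 mm·m/s.
Spread over the 20 km slope with efficiency ε = 0.11: R = ε·F/W = 0.11 × 358.02 / 20000 m = 1.969e-03 mm/s.
R = 1.969e-03 × 3600 = 7.09 mm/hr.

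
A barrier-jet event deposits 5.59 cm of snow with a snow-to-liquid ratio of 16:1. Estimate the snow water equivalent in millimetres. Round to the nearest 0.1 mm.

SWE ≈ 3.5 mm

SWE = snow depth / ratio = 5.59 cm / 16 = 0.349 cm = 3.5 mm.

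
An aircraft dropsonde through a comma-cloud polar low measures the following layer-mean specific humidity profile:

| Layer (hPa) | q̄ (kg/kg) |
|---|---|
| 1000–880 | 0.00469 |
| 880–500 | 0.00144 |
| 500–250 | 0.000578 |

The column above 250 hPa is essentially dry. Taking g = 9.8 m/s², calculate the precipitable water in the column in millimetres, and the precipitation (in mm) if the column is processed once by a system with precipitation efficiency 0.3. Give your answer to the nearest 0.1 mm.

Precipitable water is the column-integrated vapour mass per unit area: PW = (1/g) Σ q̄ Δp, with q in kg/kg and Δp in Pa (1 kg/m² of water = 1 mm).
Layer 1000–880 hPa: Δp = 120 hPa = 12000 Pa, q̄ = 0.00469 kg/kg → 0.00469 × 12000 / 9.8 = 5.74 mm
Layer 880–500 hPa: Δp = 380 hPa = 38000 Pa, q̄ = 0.00144 kg/kg → 0.00144 × 38000 / 9.8 = 5.58 mm
Layer 500–250 hPa: Δp = 250 hPa = 25000 Pa, q̄ = 0.000578 kg/kg → 0.000578 × 25000 / 9.8 = 1.47 mm
PW = 5.74 + 5.58 + 1.47 = 12.79 ≈ 12.8 mm.
Precipitation = ε × PW = 0.3 × 12.8 = 3.8 mm.

PW ≈ 12.8 mm; precipitation ≈ 3.8 mm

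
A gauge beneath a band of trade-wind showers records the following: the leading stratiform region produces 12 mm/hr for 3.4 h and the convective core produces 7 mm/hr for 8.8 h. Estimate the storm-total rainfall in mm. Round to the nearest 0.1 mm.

Total = Σ Rᵢ Δtᵢ = 12 × 3.4 + 7 × 8.8
      = 40.8 + 61.6 = 102.4 mm.

total ≈ 102.4 mm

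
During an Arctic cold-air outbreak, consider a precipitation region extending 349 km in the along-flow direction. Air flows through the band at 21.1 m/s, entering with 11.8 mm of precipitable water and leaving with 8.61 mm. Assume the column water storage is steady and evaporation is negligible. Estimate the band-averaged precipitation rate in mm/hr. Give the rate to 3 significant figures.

Column moisture flux per unit crosswind length is F = V × PW.
Inflow: F_in = 21.1 × 11.8 = 248.98 mm·m/s
Outflow: F_out = 21.1 × 8.61 = 181.671 mm·m/s
Steady-state rate R = (F_in − F_out)/L = (248.98 − 181.671) / 349000 m = 1.929e-04 mm/s.
R = 1.929e-04 × 3600 = 0.694 mm/hr.

R ≈ 0.694 mm/hr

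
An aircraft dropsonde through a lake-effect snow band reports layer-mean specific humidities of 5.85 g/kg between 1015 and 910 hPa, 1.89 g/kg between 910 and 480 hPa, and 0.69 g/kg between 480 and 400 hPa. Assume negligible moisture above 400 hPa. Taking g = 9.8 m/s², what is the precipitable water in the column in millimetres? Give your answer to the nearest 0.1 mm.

Precipitable water is the column-integrated vapour mass per unit area: PW = (1/g) Σ q̄ Δp, with q in kg/kg and Δp in Pa (1 kg/m² of water = 1 mm).
Layer 1015–910 hPa: Δp = 105 hPa = 10500 Pa, q̄ = 0.00585 kg/kg → 0.00585 × 10500 / 9.8 = 6.27 mm
Layer 910–480 hPa: Δp = 430 hPa = 43000 Pa, q̄ = 0.00189 kg/kg → 0.00189 × 43000 / 9.8 = 8.29 mm
Layer 480–400 hPa: Δp = 80 hPa = 8000 Pa, q̄ = 0.00069 kg/kg → 0.00069 × 8000 / 9.8 = 0.56 mm
PW = 6.27 + 8.29 + 0.56 = 15.12 ≈ 15.1 mm.

PW ≈ 15.1 mm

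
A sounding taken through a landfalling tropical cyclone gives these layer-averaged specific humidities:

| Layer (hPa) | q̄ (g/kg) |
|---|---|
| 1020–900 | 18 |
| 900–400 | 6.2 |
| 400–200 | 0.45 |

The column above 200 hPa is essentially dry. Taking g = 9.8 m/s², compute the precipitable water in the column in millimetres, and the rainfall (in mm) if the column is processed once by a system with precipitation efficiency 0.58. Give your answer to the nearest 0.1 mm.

PW ≈ 54.6 mm; rainfall ≈ 31.7 mm

Precipitable water is the column-integrated vapour mass per unit area: PW = (1/g) Σ q̄ Δp, with q in kg/kg and Δp in Pa (1 kg/m² of water = 1 mm).
Layer 1020–900 hPa: Δp = 120 hPa = 12000 Pa, q̄ = 0.018 kg/kg → 0.018 × 12000 / 9.8 = 22.04 mm
Layer 900–400 hPa: Δp = 500 hPa = 50000 Pa, q̄ = 0.0062 kg/kg → 0.0062 × 50000 / 9.8 = 31.63 mm
Layer 400–200 hPa: Δp = 200 hPa = 20000 Pa, q̄ = 0.00045 kg/kg → 0.00045 × 20000 / 9.8 = 0.92 mm
PW = 22.04 + 31.63 + 0.92 = 54.59 ≈ 54.6 mm.
Rainfall = ε × PW = 0.58 × 54.6 = 31.7 mm.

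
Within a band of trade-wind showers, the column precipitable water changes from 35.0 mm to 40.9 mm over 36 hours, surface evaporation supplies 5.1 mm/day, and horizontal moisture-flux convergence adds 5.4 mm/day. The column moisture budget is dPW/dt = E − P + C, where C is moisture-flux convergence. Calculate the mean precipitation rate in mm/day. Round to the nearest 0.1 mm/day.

P ≈ 6.6 mm/day

dPW/dt = (40.9 − 35.0) mm / (36/24 day) = +3.933 mm/day.
P = E + C − dPW/dt = 5.1 + (5.4) − (+3.933) = 6.6 mm/day.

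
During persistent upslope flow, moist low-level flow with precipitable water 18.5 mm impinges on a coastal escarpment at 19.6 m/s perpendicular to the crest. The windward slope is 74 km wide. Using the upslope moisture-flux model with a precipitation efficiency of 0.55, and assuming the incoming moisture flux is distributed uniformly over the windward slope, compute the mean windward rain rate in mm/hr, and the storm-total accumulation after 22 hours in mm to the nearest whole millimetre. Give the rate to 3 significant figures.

Incoming column moisture flux per unit ridge length: F = V × PW = 19.6 × 18.5 = 362.6 mm·m/s.
Spread over the 74 km slope with efficiency ε = 0.55: R = ε·F/W = 0.55 × 362.6 / 74000 m = 2.695e-03 mm/s.
R = 2.695e-03 × 3600 = 9.70 mm/hr.
Over 22 h: total = 9.70 × 22 = 213.4 ≈ 213 mm.

R ≈ 9.70 mm/hr; total ≈ 213 mm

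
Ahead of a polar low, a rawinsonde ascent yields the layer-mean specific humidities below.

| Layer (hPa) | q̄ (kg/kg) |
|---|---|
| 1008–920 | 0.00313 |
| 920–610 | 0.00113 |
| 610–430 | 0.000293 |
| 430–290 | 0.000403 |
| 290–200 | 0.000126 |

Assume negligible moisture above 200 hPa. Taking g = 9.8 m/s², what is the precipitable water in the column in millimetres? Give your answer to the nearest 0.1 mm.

PW ≈ 7.6 mm

Precipitable water is the column-integrated vapour mass per unit area: PW = (1/g) Σ q̄ Δp, with q in kg/kg and Δp in Pa (1 kg/m² of water = 1 mm).
Layer 1008–920 hPa: Δp = 88 hPa = 8800 Pa, q̄ = 0.00313 kg/kg → 0.00313 × 8800 / 9.8 = 2.81 mm
Layer 920–610 hPa: Δp = 310 hPa = 31000 Pa, q̄ = 0.00113 kg/kg → 0.00113 × 31000 / 9.8 = 3.57 mm
Layer 610–430 hPa: Δp = 180 hPa = 18000 Pa, q̄ = 0.000293 kg/kg → 0.000293 × 18000 / 9.8 = 0.54 mm
Layer 430–290 hPa: Δp = 140 hPa = 14000 Pa, q̄ = 0.000403 kg/kg → 0.000403 × 14000 / 9.8 = 0.58 mm
Layer 290–200 hPa: Δp = 90 hPa = 9000 Pa, q̄ = 0.000126 kg/kg → 0.000126 × 9000 / 9.8 = 0.12 mm
PW = 2.81 + 3.57 + 0.54 + 0.58 + 0.12 = 7.62 ≈ 7.6 mm.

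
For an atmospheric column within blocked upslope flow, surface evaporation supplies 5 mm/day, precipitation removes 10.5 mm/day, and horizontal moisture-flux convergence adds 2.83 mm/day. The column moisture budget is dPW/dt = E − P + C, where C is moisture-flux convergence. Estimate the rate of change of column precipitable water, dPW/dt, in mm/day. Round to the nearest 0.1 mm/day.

dPW/dt ≈ -2.7 mm/day

dPW/dt = E − P + C = 5 − 10.5 + (2.83) = -2.7 mm/day.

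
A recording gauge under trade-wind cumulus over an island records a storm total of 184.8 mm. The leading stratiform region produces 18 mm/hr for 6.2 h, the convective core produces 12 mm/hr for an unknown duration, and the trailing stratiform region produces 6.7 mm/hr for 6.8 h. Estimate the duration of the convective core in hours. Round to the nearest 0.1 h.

Known phases: 18 × 6.2 + 6.7 × 6.8 = 111.6 + 45.56 = 157.16 mm.
Remaining depth = 184.8 − 157.16 = 27.64 mm.
Duration = 27.64 / 12 = 2.3 h.

duration ≈ 2.3 h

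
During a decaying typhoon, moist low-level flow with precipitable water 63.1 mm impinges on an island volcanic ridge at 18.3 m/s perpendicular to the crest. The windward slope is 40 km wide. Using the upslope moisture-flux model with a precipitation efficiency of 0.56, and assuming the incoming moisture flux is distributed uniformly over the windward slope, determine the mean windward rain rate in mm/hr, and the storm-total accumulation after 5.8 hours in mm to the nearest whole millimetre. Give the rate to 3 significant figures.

R ≈ 58.2 mm/hr; total ≈ 338 mm

Incoming column moisture flux per unit ridge length: F = V × PW = 18.3 × 63.1 = 1154.73 mm·m/s.
Spread over the 40 km slope with efficiency ε = 0.56: R = ε·F/W = 0.56 × 1154.73 / 40000 m = 1.617e-02 mm/s.
R = 1.617e-02 × 3600 = 58.2 mm/hr.
Over 5.8 h: total = 58.2 × 5.8 = 337.56 ≈ 338 mm.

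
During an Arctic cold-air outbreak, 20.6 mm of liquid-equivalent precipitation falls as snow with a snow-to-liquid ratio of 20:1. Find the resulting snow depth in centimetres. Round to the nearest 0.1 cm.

Snow depth = liquid × ratio = 20.6 mm × 20 = 412 mm = 41.2 cm.

snow depth ≈ 41.2 cm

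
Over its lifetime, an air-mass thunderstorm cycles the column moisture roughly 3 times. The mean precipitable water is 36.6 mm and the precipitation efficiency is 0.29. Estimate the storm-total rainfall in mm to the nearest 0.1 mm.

Each cycle deposits ε × PW = 0.29 × 36.6 = 10.614 mm.
Over 3 cycles: 3 × 10.614 = 31.8 mm.

rainfall ≈ 31.8 mm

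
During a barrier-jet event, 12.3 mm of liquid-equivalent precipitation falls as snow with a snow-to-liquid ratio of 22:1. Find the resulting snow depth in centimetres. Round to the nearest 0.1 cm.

snow depth ≈ 27.1 cm

Snow depth = liquid × ratio = 12.3 mm × 22 = 270.6 mm = 27.1 cm.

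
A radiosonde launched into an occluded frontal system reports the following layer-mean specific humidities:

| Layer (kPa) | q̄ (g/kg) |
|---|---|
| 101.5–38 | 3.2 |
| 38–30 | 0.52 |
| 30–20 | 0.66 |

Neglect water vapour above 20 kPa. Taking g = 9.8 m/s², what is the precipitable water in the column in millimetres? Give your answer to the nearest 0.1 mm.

PW ≈ 21.8 mm

Precipitable water is the column-integrated vapour mass per unit area: PW = (1/g) Σ q̄ Δp, with q in kg/kg and Δp in Pa (1 kg/m² of water = 1 mm).
Layer 101.5–38 kPa: Δp = 635 hPa = 63500 Pa, q̄ = 0.0032 kg/kg → 0.0032 × 63500 / 9.8 = 20.73 mm
Layer 38–30 kPa: Δp = 80 hPa = 8000 Pa, q̄ = 0.00052 kg/kg → 0.00052 × 8000 / 9.8 = 0.42 mm
Layer 30–20 kPa: Δp = 100 hPa = 10000 Pa, q̄ = 0.00066 kg/kg → 0.00066 × 10000 / 9.8 = 0.67 mm
PW = 20.73 + 0.42 + 0.67 = 21.82 ≈ 21.8 mm.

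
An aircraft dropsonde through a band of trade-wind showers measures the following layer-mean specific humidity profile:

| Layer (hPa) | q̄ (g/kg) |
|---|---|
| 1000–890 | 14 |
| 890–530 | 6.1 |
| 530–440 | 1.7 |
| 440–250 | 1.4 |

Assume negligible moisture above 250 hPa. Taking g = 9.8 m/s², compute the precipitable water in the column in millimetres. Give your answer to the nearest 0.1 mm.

Precipitable water is the column-integrated vapour mass per unit area: PW = (1/g) Σ q̄ Δp, with q in kg/kg and Δp in Pa (1 kg/m² of water = 1 mm).
Layer 1000–890 hPa: Δp = 110 hPa = 11000 Pa, q̄ = 0.014 kg/kg → 0.014 × 11000 / 9.8 = 15.71 mm
Layer 890–530 hPa: Δp = 360 hPa = 36000 Pa, q̄ = 0.0061 kg/kg → 0.0061 × 36000 / 9.8 = 22.41 mm
Layer 530–440 hPa: Δp = 90 hPa = 9000 Pa, q̄ = 0.0017 kg/kg → 0.0017 × 9000 / 9.8 = 1.56 mm
Layer 440–250 hPa: Δp = 190 hPa = 19000 Pa, q̄ = 0.0014 kg/kg → 0.0014 × 19000 / 9.8 = 2.71 mm
PW = 15.71 + 22.41 + 1.56 + 2.71 = 42.39 ≈ 42.4 mm.

PW ≈ 42.4 mm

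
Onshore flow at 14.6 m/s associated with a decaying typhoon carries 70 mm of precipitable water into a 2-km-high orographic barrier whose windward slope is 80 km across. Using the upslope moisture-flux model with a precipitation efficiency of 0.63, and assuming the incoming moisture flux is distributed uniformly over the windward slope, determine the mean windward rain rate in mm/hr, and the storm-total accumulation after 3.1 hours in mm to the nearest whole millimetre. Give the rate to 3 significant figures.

Incoming column moisture flux per unit ridge length: F = V × PW = 14.6 × 70 = 1022 mm·m/s.
Spread over the 80 km slope with efficiency ε = 0.63: R = ε·F/W = 0.63 × 1022 / 80000 m = 8.048e-03 mm/s.
R = 8.048e-03 × 3600 = 29.0 mm/hr.
Over 3.1 h: total = 29.0 × 3.1 = 89.9 ≈ 90 mm.

R ≈ 29.0 mm/hr; total ≈ 90 mm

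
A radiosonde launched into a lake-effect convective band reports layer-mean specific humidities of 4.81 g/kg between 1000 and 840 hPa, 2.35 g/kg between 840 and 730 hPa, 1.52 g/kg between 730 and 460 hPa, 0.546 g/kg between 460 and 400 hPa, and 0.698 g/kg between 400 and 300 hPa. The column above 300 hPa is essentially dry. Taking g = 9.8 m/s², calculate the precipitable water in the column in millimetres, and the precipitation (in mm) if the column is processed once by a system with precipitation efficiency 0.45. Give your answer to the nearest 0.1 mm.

Precipitable water is the column-integrated vapour mass per unit area: PW = (1/g) Σ q̄ Δp, with q in kg/kg and Δp in Pa (1 kg/m² of water = 1 mm).
Layer 1000–840 hPa: Δp = 160 hPa = 16000 Pa, q̄ = 0.00481 kg/kg → 0.00481 × 16000 / 9.8 = 7.85 mm
Layer 840–730 hPa: Δp = 110 hPa = 11000 Pa, q̄ = 0.00235 kg/kg → 0.00235 × 11000 / 9.8 = 2.64 mm
Layer 730–460 hPa: Δp = 270 hPa = 27000 Pa, q̄ = 0.00152 kg/kg → 0.00152 × 27000 / 9.8 = 4.19 mm
Layer 460–400 hPa: Δp = 60 hPa = 6000 Pa, q̄ = 0.000546 kg/kg → 0.000546 × 6000 / 9.8 = 0.33 mm
Layer 400–300 hPa: Δp = 100 hPa = 10000 Pa, q̄ = 0.000698 kg/kg → 0.000698 × 10000 / 9.8 = 0.71 mm
PW = 7.85 + 2.64 + 4.19 + 0.33 + 0.71 = 15.72 ≈ 15.7 mm.
Precipitation = ε × PW = 0.45 × 15.7 = 7.1 mm.

PW ≈ 15.7 mm; precipitation ≈ 7.1 mm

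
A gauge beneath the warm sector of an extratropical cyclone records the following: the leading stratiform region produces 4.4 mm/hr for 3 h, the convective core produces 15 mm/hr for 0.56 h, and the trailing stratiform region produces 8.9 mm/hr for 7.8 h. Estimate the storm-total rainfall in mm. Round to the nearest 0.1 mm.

Total = Σ Rᵢ Δtᵢ = 4.4 × 3 + 15 × 0.56 + 8.9 × 7.8
      = 13.2 + 8.4 + 69.42 = 91.0 mm.

total ≈ 91.0 mm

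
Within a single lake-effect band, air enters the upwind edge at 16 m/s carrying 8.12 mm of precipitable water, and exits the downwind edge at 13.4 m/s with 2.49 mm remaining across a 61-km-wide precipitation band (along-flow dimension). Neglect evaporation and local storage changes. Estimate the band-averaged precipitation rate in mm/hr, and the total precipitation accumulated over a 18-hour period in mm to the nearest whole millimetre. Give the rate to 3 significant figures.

R ≈ 5.70 mm/hr; total ≈ 103 mm

Column moisture flux per unit crosswind length is F = V × PW.
Inflow: F_in = 16 × 8.12 = 129.92 mm·m/s
Outflow: F_out = 13.4 × 2.49 = 33.366 mm·m/s
Steady-state rate R = (F_in − F_out)/L = (129.92 − 33.366) / 61000 m = 1.583e-03 mm/s.
R = 1.583e-03 × 3600 = 5.70 mm/hr.
Over 18 h: total = 5.70 × 18 = 102.6 ≈ 103 mm.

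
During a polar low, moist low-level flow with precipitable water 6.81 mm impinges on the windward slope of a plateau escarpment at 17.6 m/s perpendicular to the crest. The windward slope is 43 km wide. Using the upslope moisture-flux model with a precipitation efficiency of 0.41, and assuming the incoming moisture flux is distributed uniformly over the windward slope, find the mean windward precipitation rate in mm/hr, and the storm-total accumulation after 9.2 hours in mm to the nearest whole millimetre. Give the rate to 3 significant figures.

Incoming column moisture flux per unit ridge length: F = V × PW = 17.6 × 6.81 = 119.856 mm·m/s.
Spread over the 43 km slope with efficiency ε = 0.41: R = ε·F/W = 0.41 × 119.856 / 43000 m = 1.143e-03 mm/s.
R = 1.143e-03 × 3600 = 4.11 mm/hr.
Over 9.2 h: total = 4.11 × 9.2 = 37.812 ≈ 38 mm.

R ≈ 4.11 mm/hr; total ≈ 38 mm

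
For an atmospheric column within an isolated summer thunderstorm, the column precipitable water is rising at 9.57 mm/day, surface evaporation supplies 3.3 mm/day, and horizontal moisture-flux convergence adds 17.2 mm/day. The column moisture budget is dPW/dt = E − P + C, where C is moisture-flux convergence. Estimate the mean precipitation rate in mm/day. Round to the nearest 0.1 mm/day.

dPW/dt = +9.57 mm/day.
P = E + C − dPW/dt = 3.3 + (17.2) − (+9.57) = 10.9 mm/day.

P ≈ 10.9 mm/day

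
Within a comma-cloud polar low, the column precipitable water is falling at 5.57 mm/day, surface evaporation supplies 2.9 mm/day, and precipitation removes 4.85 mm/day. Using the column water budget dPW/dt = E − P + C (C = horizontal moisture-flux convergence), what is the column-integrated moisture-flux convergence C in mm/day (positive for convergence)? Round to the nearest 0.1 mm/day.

dPW/dt = -5.57 mm/day.
C = dPW/dt − E + P = (-5.57) − 2.9 + 4.85 = -3.6 mm/day.

C ≈ -3.6 mm/day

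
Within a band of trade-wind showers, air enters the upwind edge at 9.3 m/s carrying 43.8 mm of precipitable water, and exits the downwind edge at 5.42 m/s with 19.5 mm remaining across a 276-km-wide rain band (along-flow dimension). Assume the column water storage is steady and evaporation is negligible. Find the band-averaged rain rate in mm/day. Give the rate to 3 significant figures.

R ≈ 94.4 mm/day

Column moisture flux per unit crosswind length is F = V × PW.
Inflow: F_in = 9.3 × 43.8 = 407.34 mm·m/s
Outflow: F_out = 5.42 × 19.5 = 105.69 mm·m/s
Steady-state rate R = (F_in − F_out)/L = (407.34 − 105.69) / 276000 m = 1.093e-03 mm/s.
R = 1.093e-03 × 3600 × 24 = 94.4 mm/day.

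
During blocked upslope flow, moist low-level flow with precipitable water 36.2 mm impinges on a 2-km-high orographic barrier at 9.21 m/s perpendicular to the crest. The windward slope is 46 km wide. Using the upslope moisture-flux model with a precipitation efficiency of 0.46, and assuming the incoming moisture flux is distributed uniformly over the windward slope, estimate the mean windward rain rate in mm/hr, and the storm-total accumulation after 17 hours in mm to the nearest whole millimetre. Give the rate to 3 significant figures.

R ≈ 12.0 mm/hr; total ≈ 204 mm

Incoming column moisture flux per unit ridge length: F = V × PW = 9.21 × 36.2 = 333.402 mm·m/s.
Spread over the 46 km slope with efficiency ε = 0.46: R = ε·F/W = 0.46 × 333.402 / 46000 m = 3.334e-03 mm/s.
R = 3.334e-03 × 3600 = 12.0 mm/hr.
Over 17 h: total = 12.0 × 17 = 204 mm.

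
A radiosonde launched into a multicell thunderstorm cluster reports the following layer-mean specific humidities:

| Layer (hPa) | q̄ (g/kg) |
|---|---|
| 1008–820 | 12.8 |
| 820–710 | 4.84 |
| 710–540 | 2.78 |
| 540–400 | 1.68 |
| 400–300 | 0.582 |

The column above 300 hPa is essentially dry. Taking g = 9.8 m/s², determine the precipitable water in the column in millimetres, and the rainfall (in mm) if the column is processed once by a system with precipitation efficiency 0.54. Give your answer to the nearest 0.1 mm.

PW ≈ 37.8 mm; rainfall ≈ 20.4 mm

Precipitable water is the column-integrated vapour mass per unit area: PW = (1/g) Σ q̄ Δp, with q in kg/kg and Δp in Pa (1 kg/m² of water = 1 mm).
Layer 1008–820 hPa: Δp = 188 hPa = 18800 Pa, q̄ = 0.0128 kg/kg → 0.0128 × 18800 / 9.8 = 24.56 mm
Layer 820–710 hPa: Δp = 110 hPa = 11000 Pa, q̄ = 0.00484 kg/kg → 0.00484 × 11000 / 9.8 = 5.43 mm
Layer 710–540 hPa: Δp = 170 hPa = 17000 Pa, q̄ = 0.00278 kg/kg → 0.00278 × 17000 / 9.8 = 4.82 mm
Layer 540–400 hPa: Δp = 140 hPa = 14000 Pa, q̄ = 0.00168 kg/kg → 0.00168 × 14000 / 9.8 = 2.40 mm
Layer 400–300 hPa: Δp = 100 hPa = 10000 Pa, q̄ = 0.000582 kg/kg → 0.000582 × 10000 / 9.8 = 0.59 mm
PW = 24.56 + 5.43 + 4.82 + 2.40 + 0.59 = 37.80 ≈ 37.8 mm.
Rainfall = ε × PW = 0.54 × 37.8 = 20.4 mm.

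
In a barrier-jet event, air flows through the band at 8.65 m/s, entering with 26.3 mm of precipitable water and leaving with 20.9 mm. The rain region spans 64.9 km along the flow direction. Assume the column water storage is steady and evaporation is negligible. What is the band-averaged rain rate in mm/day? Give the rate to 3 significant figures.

Column moisture flux per unit crosswind length is F = V × PW.
Inflow: F_in = 8.65 × 26.3 = 227.495 mm·m/s
Outflow: F_out = 8.65 × 20.9 = 180.785 mm·m/s
Steady-state rate R = (F_in − F_out)/L = (227.495 − 180.785) / 64900 m = 7.197e-04 mm/s.
R = 7.197e-04 × 3600 × 24 = 62.2 mm/day.

R ≈ 62.2 mm/day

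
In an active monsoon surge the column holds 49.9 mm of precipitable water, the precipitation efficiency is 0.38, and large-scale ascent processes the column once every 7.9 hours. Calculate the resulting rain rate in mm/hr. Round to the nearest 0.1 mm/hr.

Each overturning extracts ε × PW = 0.38 × 49.9 = 18.962 mm.
Rate = ε·PW / τ = 18.962 / 7.9 h = 2.4 mm/hr.

R ≈ 2.4 mm/hr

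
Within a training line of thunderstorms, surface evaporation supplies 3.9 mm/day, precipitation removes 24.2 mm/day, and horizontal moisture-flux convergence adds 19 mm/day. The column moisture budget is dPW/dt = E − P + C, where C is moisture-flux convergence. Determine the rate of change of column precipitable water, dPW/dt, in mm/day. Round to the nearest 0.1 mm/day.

dPW/dt = E − P + C = 3.9 − 24.2 + (19) = -1.3 mm/day.

dPW/dt ≈ -1.3 mm/day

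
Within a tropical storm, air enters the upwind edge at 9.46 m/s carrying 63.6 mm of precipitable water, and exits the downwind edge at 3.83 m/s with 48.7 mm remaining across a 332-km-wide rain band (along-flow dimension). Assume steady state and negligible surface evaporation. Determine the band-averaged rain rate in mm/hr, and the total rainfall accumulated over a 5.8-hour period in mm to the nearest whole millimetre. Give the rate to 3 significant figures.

R ≈ 4.50 mm/hr; total ≈ 26 mm

Column moisture flux per unit crosswind length is F = V × PW.
Inflow: F_in = 9.46 × 63.6 = 601.656 mm·m/s
Outflow: F_out = 3.83 × 48.7 = 186.521 mm·m/s
Steady-state rate R = (F_in − F_out)/L = (601.656 − 186.521) / 332000 m = 1.250e-03 mm/s.
R = 1.250e-03 × 3600 = 4.50 mm/hr.
Over 5.8 h: total = 4.50 × 5.8 = 26.1 ≈ 26 mm.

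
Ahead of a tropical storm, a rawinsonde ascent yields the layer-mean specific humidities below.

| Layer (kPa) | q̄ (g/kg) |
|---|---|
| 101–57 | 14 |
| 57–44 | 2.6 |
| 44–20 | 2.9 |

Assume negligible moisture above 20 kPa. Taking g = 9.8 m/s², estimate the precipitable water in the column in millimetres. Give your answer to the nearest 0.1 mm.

Precipitable water is the column-integrated vapour mass per unit area: PW = (1/g) Σ q̄ Δp, with q in kg/kg and Δp in Pa (1 kg/m² of water = 1 mm).
Layer 101–57 kPa: Δp = 440 hPa = 44000 Pa, q̄ = 0.014 kg/kg → 0.014 × 44000 / 9.8 = 62.86 mm
Layer 57–44 kPa: Δp = 130 hPa = 13000 Pa, q̄ = 0.0026 kg/kg → 0.0026 × 13000 / 9.8 = 3.45 mm
Layer 44–20 kPa: Δp = 240 hPa = 24000 Pa, q̄ = 0.0029 kg/kg → 0.0029 × 24000 / 9.8 = 7.10 mm
PW = 62.86 + 3.45 + 7.10 = 73.41 ≈ 73.4 mm.

PW ≈ 73.4 mm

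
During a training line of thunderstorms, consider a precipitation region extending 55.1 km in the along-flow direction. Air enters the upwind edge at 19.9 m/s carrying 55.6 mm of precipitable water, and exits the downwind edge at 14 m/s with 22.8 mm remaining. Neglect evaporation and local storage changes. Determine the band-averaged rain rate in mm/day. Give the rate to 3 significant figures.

Column moisture flux per unit crosswind length is F = V × PW.
Inflow: F_in = 19.9 × 55.6 = 1106.44 mm·m/s
Outflow: F_out = 14 × 22.8 = 319.2 mm·m/s
Steady-state rate R = (F_in − F_out)/L = (1106.44 − 319.2) / 55100 m = 1.429e-02 mm/s.
R = 1.429e-02 × 3600 × 24 = 1230 mm/day.

R ≈ 1230 mm/day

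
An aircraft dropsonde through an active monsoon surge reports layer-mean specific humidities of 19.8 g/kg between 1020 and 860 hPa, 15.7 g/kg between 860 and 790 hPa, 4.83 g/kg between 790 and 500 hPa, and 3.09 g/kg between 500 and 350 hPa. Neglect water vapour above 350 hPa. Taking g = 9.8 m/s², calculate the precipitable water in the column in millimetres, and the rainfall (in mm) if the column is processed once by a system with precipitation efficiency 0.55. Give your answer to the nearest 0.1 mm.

PW ≈ 62.6 mm; rainfall ≈ 34.4 mm

Precipitable water is the column-integrated vapour mass per unit area: PW = (1/g) Σ q̄ Δp, with q in kg/kg and Δp in Pa (1 kg/m² of water = 1 mm).
Layer 1020–860 hPa: Δp = 160 hPa = 16000 Pa, q̄ = 0.0198 kg/kg → 0.0198 × 16000 / 9.8 = 32.33 mm
Layer 860–790 hPa: Δp = 70 hPa = 7000 Pa, q̄ = 0.0157 kg/kg → 0.0157 × 7000 / 9.8 = 11.21 mm
Layer 790–500 hPa: Δp = 290 hPa = 29000 Pa, q̄ = 0.00483 kg/kg → 0.00483 × 29000 / 9.8 = 14.29 mm
Layer 500–350 hPa: Δp = 150 hPa = 15000 Pa, q̄ = 0.00309 kg/kg → 0.00309 × 15000 / 9.8 = 4.73 mm
PW = 32.33 + 11.21 + 14.29 + 4.73 = 62.56 ≈ 62.6 mm.
Rainfall = ε × PW = 0.55 × 62.6 = 34.4 mm.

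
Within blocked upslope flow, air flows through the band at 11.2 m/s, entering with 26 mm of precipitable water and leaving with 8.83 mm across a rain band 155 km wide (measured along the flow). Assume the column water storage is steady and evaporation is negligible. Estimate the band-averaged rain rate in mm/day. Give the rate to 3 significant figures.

Column moisture flux per unit crosswind length is F = V × PW.
Inflow: F_in = 11.2 × 26 = 291.2 mm·m/s
Outflow: F_out = 11.2 × 8.83 = 98.896 mm·m/s
Steady-state rate R = (F_in − F_out)/L = (291.2 − 98.896) / 155000 m = 1.241e-03 mm/s.
R = 1.241e-03 × 3600 × 24 = 107 mm/day.

R ≈ 107 mm/day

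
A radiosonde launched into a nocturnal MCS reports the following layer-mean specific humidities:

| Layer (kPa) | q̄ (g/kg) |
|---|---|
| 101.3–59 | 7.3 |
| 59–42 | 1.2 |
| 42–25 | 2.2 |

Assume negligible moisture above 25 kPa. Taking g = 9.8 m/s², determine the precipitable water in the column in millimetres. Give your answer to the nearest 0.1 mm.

Precipitable water is the column-integrated vapour mass per unit area: PW = (1/g) Σ q̄ Δp, with q in kg/kg and Δp in Pa (1 kg/m² of water = 1 mm).
Layer 101.3–59 kPa: Δp = 423 hPa = 42300 Pa, q̄ = 0.0073 kg/kg → 0.0073 × 42300 / 9.8 = 31.51 mm
Layer 59–42 kPa: Δp = 170 hPa = 17000 Pa, q̄ = 0.0012 kg/kg → 0.0012 × 17000 / 9.8 = 2.08 mm
Layer 42–25 kPa: Δp = 170 hPa = 17000 Pa, q̄ = 0.0022 kg/kg → 0.0022 × 17000 / 9.8 = 3.82 mm
PW = 31.51 + 2.08 + 3.82 = 37.41 ≈ 37.4 mm.

PW ≈ 37.4 mm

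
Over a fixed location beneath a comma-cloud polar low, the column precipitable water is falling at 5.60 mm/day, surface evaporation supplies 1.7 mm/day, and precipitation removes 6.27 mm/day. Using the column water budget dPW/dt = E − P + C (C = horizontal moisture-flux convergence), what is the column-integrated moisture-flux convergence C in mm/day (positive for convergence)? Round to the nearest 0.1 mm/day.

C ≈ -1.0 mm/day

dPW/dt = -5.60 mm/day.
C = dPW/dt − E + P = (-5.60) − 1.7 + 6.27 = -1.0 mm/day.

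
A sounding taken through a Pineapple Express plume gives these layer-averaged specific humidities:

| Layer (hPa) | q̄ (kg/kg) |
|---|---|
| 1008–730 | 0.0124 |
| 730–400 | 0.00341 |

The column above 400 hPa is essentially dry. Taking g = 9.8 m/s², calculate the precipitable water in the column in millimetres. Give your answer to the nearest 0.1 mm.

PW ≈ 46.7 mm

Precipitable water is the column-integrated vapour mass per unit area: PW = (1/g) Σ q̄ Δp, with q in kg/kg and Δp in Pa (1 kg/m² of water = 1 mm).
Layer 1008–730 hPa: Δp = 278 hPa = 27800 Pa, q̄ = 0.0124 kg/kg → 0.0124 × 27800 / 9.8 = 35.18 mm
Layer 730–400 hPa: Δp = 330 hPa = 33000 Pa, q̄ = 0.00341 kg/kg → 0.00341 × 33000 / 9.8 = 11.48 mm
PW = 35.18 + 11.48 = 46.66 ≈ 46.7 mm.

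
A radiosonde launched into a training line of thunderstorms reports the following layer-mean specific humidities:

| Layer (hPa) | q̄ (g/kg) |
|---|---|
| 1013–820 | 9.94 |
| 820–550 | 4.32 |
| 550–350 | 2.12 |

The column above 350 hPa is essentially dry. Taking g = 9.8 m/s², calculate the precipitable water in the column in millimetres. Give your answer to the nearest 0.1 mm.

Precipitable water is the column-integrated vapour mass per unit area: PW = (1/g) Σ q̄ Δp, with q in kg/kg and Δp in Pa (1 kg/m² of water = 1 mm).
Layer 1013–820 hPa: Δp = 193 hPa = 19300 Pa, q̄ = 0.00994 kg/kg → 0.00994 × 19300 / 9.8 = 19.58 mm
Layer 820–550 hPa: Δp = 270 hPa = 27000 Pa, q̄ = 0.00432 kg/kg → 0.00432 × 27000 / 9.8 = 11.90 mm
Layer 550–350 hPa: Δp = 200 hPa = 20000 Pa, q̄ = 0.00212 kg/kg → 0.00212 × 20000 / 9.8 = 4.33 mm
PW = 19.58 + 11.90 + 4.33 = 35.81 ≈ 35.8 mm.

PW ≈ 35.8 mm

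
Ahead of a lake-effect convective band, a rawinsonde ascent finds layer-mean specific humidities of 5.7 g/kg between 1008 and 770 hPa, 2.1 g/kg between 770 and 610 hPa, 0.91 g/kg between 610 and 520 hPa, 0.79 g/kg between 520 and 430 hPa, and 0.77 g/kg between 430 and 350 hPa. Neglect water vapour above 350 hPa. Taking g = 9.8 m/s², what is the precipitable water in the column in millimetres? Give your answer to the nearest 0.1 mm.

Precipitable water is the column-integrated vapour mass per unit area: PW = (1/g) Σ q̄ Δp, with q in kg/kg and Δp in Pa (1 kg/m² of water = 1 mm).
Layer 1008–770 hPa: Δp = 238 hPa = 23800 Pa, q̄ = 0.0057 kg/kg → 0.0057 × 23800 / 9.8 = 13.84 mm
Layer 770–610 hPa: Δp = 160 hPa = 16000 Pa, q̄ = 0.0021 kg/kg → 0.0021 × 16000 / 9.8 = 3.43 mm
Layer 610–520 hPa: Δp = 90 hPa = 9000 Pa, q̄ = 0.00091 kg/kg → 0.00091 × 9000 / 9.8 = 0.84 mm
Layer 520–430 hPa: Δp = 90 hPa = 9000 Pa, q̄ = 0.00079 kg/kg → 0.00079 × 9000 / 9.8 = 0.73 mm
Layer 430–350 hPa: Δp = 80 hPa = 8000 Pa, q̄ = 0.00077 kg/kg → 0.00077 × 8000 / 9.8 = 0.63 mm
PW = 13.84 + 3.43 + 0.84 + 0.73 + 0.63 = 19.47 ≈ 19.5 mm.

PW ≈ 19.5 mm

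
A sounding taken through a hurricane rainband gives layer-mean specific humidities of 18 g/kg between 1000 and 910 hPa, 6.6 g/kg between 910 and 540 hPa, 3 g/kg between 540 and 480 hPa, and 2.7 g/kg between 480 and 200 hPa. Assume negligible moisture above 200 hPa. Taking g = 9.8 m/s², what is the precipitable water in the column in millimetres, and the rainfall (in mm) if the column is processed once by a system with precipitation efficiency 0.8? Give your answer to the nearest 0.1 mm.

Precipitable water is the column-integrated vapour mass per unit area: PW = (1/g) Σ q̄ Δp, with q in kg/kg and Δp in Pa (1 kg/m² of water = 1 mm).
Layer 1000–910 hPa: Δp = 90 hPa = 9000 Pa, q̄ = 0.018 kg/kg → 0.018 × 9000 / 9.8 = 16.53 mm
Layer 910–540 hPa: Δp = 370 hPa = 37000 Pa, q̄ = 0.0066 kg/kg → 0.0066 × 37000 / 9.8 = 24.92 mm
Layer 540–480 hPa: Δp = 60 hPa = 6000 Pa, q̄ = 0.003 kg/kg → 0.003 × 6000 / 9.8 = 1.84 mm
Layer 480–200 hPa: Δp = 280 hPa = 28000 Pa, q̄ = 0.0027 kg/kg → 0.0027 × 28000 / 9.8 = 7.71 mm
PW = 16.53 + 24.92 + 1.84 + 7.71 = 51.00 ≈ 51.0 mm.
Rainfall = ε × PW = 0.8 × 51.0 = 40.8 mm.

PW ≈ 51.0 mm; rainfall ≈ 40.8 mm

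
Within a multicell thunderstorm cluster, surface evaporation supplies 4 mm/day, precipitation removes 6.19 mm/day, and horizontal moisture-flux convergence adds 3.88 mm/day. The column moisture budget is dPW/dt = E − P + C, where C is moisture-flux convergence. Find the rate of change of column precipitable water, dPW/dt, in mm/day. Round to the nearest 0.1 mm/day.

dPW/dt = E − P + C = 4 − 6.19 + (3.88) = 1.7 mm/day.

dPW/dt ≈ 1.7 mm/day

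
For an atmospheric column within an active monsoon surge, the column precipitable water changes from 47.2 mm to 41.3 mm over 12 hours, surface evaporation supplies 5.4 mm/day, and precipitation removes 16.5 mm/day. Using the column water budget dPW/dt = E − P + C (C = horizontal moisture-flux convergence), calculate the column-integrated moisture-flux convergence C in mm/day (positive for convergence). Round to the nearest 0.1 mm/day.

dPW/dt = (41.3 − 47.2) mm / (12/24 day) = -11.800 mm/day.
C = dPW/dt − E + P = (-11.800) − 5.4 + 16.5 = -0.7 mm/day.

C ≈ -0.7 mm/day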